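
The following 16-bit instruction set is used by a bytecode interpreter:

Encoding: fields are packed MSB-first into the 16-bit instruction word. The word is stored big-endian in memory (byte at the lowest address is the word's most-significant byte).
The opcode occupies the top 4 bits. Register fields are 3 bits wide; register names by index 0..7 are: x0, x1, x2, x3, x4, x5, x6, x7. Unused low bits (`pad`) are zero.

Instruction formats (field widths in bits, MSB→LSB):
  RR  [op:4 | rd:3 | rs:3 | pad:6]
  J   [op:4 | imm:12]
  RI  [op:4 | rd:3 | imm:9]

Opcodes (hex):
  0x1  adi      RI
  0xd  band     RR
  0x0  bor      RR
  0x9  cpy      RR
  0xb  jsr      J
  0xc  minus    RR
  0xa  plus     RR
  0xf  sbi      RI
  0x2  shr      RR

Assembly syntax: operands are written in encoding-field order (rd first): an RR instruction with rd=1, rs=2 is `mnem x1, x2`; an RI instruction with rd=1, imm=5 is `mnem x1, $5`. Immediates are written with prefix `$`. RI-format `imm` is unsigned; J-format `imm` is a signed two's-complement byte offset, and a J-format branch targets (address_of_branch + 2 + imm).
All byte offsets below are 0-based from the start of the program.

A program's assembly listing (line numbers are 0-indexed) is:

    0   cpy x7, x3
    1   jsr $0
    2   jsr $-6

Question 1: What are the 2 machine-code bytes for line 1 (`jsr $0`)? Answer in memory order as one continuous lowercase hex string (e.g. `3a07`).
1. jsr fields op=0xb:4|imm=0:12 → word b000h → b0 00

b000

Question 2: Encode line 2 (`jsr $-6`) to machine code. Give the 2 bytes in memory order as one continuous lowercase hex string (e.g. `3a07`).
2. jsr fields op=0xb:4|imm=-6:12 → word bffah → bf fa

bffa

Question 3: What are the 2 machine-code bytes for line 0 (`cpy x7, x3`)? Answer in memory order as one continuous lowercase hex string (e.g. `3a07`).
9ec0

L0: cpy op=0x9:4|rd=7:3|rs=3:3|pad=0:6 ⇒ 0x9ec0 ⇒ big 9e c0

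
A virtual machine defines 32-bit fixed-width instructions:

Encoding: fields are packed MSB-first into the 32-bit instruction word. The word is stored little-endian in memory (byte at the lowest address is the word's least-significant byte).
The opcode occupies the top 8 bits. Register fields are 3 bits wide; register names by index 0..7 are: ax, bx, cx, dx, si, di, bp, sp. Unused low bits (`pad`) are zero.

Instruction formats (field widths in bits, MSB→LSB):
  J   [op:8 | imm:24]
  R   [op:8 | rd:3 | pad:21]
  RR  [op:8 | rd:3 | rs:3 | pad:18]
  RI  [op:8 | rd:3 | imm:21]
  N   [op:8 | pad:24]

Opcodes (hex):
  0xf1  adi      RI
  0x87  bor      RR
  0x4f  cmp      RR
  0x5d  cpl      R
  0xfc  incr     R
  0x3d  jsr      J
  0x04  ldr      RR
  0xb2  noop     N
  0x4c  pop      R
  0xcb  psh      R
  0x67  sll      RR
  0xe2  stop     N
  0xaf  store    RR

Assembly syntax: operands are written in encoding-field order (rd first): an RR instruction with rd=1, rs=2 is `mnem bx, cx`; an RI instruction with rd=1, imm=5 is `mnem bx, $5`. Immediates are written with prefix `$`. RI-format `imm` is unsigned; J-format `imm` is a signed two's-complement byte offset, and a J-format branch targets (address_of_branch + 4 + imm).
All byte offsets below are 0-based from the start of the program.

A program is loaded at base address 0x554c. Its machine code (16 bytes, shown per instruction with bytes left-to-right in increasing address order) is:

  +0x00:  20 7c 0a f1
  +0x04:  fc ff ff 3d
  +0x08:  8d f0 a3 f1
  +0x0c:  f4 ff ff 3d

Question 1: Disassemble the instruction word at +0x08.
+0x08: 8d f0 a3 f1 ⇒ word 0xf1a3f08d (little)
  op=0xf1a3f08d>>24=0xf1 ⇒ adi (RI)
  rd@[23:21]=0x5 ⇒ di
  imm@[20:0]=0x3f08d ⇒ $258189

adi di, $258189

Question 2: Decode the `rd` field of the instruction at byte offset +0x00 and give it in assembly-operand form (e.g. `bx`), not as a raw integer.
off 0x00: read 20 7c 0a f1 as little → 0xf10a7c20
  top 8b → 0xf1 → adi [RI]
  rd@[23:21]=0x0 ⇒ ax
  imm@[20:0]=0xa7c20 ⇒ $687136

ax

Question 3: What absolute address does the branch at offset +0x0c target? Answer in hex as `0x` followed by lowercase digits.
off 0x0c: read f4 ff ff 3d as little → 0x3dfffff4
  opcode bits[31:24]=0x3d: jsr/J
  imm@[23:0]=0xfffff4 (s24→-12) ⇒ $-12
  target = base 0x554c + off 0x0c + 4 + imm -12 = 0x5550

0x5550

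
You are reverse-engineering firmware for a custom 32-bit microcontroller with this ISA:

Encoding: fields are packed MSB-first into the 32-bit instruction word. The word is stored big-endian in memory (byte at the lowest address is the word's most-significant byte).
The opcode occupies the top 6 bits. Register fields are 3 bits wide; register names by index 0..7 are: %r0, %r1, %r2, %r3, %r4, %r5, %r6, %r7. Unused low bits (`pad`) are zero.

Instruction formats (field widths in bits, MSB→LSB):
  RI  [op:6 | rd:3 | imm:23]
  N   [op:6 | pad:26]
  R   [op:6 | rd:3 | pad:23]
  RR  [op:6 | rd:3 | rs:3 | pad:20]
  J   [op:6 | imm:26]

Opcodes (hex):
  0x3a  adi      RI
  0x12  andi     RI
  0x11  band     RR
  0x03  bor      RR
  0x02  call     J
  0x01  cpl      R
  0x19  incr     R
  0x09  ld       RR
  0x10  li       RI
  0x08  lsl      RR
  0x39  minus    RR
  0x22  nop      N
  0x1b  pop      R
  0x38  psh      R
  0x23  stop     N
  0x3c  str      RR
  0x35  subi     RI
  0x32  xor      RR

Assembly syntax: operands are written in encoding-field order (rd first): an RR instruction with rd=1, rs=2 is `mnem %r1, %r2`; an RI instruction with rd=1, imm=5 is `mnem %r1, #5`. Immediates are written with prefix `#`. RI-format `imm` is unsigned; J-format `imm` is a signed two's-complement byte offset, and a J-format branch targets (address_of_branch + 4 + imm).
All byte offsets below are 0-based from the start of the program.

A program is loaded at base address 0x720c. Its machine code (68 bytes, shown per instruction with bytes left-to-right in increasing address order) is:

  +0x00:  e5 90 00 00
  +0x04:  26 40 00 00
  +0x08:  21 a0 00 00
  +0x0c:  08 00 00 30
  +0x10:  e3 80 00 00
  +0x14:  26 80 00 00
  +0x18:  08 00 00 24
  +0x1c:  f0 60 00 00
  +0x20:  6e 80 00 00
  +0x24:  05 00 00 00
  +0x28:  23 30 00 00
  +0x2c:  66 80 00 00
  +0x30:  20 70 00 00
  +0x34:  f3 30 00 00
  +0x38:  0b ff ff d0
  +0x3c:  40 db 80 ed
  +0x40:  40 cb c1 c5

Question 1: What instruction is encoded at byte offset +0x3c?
@+3c  big-endian(40 db 80 ed) = 0x40db80ed
  top 6b → 0x10 → li [RI]
  rd@[25:23]=0x1 ⇒ %r1
  imm@[22:0]=0x5b80ed ⇒ #5996781

li %r1, #5996781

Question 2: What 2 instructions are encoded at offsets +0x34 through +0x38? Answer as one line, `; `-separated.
+0x34: f3 30 00 00 ⇒ word 0xf3300000 (big)
  opcode bits[31:26]=0x3c: str/RR
  rd: (w>>23)&0x7=0x6 → %r6
  rs: (w>>20)&0x7=0x3 → %r3
+0x38: 0b ff ff d0 ⇒ word 0x0bffffd0 (big)
  opcode bits[31:26]=0x2: call/J
  imm: (w>>0)&0x3ffffff=0x3ffffd0 (s26→-48) → #-48

str %r6, %r3; call #-48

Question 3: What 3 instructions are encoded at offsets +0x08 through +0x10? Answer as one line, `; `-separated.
lsl %r3, %r2; call #48; psh %r7

[08] 21 a0 00 00 → 0x21a00000
  opcode bits[31:26]=0x8: lsl/RR
  rd: (w>>23)&0x7=0x3 → %r3
  rs: (w>>20)&0x7=0x2 → %r2
[0c] 08 00 00 30 → 0x08000030
  opcode bits[31:26]=0x2: call/J
  imm: (w>>0)&0x3ffffff=0x30 → #48
[10] e3 80 00 00 → 0xe3800000
  opcode bits[31:26]=0x38: psh/R
  rd: (w>>23)&0x7=0x7 → %r7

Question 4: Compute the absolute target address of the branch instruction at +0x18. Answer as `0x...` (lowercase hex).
0x724c

off 0x18: read 08 00 00 24 as big → 0x08000024
  opcode bits[31:26]=0x2: call/J
  imm: (w>>0)&0x3ffffff=0x24 → #36
  target = base 0x720c + off 0x18 + 4 + imm 36 = 0x724c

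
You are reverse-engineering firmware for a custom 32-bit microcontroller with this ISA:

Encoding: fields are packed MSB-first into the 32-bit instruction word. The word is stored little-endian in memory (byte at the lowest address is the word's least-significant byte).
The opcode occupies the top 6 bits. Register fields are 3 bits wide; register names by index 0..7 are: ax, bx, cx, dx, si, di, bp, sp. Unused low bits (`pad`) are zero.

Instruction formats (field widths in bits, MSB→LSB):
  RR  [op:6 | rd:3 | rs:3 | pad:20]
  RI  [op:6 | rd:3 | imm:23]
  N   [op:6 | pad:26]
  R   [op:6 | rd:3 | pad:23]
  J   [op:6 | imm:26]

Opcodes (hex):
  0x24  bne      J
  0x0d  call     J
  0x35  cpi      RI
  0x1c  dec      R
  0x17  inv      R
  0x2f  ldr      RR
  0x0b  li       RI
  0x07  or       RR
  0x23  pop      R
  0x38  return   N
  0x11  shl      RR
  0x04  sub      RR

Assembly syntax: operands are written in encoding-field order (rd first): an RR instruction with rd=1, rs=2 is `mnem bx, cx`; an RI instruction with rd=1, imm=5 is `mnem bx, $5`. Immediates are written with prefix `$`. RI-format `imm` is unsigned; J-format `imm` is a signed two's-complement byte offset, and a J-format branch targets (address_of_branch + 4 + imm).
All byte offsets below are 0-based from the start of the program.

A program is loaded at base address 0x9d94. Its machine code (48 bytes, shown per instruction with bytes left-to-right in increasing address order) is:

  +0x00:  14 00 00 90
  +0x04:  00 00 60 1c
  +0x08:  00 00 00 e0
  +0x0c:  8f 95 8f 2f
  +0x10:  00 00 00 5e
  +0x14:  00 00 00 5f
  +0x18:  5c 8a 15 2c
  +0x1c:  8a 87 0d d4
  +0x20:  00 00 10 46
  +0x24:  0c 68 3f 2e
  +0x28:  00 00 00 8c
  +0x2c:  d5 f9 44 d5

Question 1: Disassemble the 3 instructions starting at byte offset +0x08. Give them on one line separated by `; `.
return; li sp, $1021327; inv si

@+08  little-endian(00 00 00 e0) = 0xe0000000
  op=0xe0000000>>26=0x38 ⇒ return (N)
@+0c  little-endian(8f 95 8f 2f) = 0x2f8f958f
  op=0x2f8f958f>>26=0xb ⇒ li (RI)
  rd: (w>>23)&0x7=0x7 → sp
  imm: (w>>0)&0x7fffff=0xf958f → $1021327
@+10  little-endian(00 00 00 5e) = 0x5e000000
  op=0x5e000000>>26=0x17 ⇒ inv (R)
  rd: (w>>23)&0x7=0x4 → si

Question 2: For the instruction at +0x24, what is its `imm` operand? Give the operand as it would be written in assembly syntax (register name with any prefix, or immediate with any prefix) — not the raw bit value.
[24] 0c 68 3f 2e → 0x2e3f680c
  op=0x2e3f680c>>26=0xb ⇒ li (RI)
  rd: (w>>23)&0x7=0x4 → si
  imm: (w>>0)&0x7fffff=0x3f680c → $4155404

$4155404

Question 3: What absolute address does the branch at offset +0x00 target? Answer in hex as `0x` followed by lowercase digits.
0x9dac

off 0x00: read 14 00 00 90 as little → 0x90000014
  opcode bits[31:26]=0x24: bne/J
  imm: (w>>0)&0x3ffffff=0x14 → $20
  target = base 0x9d94 + off 0x00 + 4 + imm 20 = 0x9dac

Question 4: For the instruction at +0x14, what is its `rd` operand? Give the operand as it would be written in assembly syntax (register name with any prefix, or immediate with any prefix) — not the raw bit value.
[14] 00 00 00 5f → 0x5f000000
  opcode bits[31:26]=0x17: inv/R
  rd@[25:23]=0x6 ⇒ bp

bp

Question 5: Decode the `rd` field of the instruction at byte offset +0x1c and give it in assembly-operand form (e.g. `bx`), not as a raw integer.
ax

+0x1c: 8a 87 0d d4 ⇒ word 0xd40d878a (little)
  opcode bits[31:26]=0x35: cpi/RI
  rd: (w>>23)&0x7=0x0 → ax
  imm: (w>>0)&0x7fffff=0xd878a → $886666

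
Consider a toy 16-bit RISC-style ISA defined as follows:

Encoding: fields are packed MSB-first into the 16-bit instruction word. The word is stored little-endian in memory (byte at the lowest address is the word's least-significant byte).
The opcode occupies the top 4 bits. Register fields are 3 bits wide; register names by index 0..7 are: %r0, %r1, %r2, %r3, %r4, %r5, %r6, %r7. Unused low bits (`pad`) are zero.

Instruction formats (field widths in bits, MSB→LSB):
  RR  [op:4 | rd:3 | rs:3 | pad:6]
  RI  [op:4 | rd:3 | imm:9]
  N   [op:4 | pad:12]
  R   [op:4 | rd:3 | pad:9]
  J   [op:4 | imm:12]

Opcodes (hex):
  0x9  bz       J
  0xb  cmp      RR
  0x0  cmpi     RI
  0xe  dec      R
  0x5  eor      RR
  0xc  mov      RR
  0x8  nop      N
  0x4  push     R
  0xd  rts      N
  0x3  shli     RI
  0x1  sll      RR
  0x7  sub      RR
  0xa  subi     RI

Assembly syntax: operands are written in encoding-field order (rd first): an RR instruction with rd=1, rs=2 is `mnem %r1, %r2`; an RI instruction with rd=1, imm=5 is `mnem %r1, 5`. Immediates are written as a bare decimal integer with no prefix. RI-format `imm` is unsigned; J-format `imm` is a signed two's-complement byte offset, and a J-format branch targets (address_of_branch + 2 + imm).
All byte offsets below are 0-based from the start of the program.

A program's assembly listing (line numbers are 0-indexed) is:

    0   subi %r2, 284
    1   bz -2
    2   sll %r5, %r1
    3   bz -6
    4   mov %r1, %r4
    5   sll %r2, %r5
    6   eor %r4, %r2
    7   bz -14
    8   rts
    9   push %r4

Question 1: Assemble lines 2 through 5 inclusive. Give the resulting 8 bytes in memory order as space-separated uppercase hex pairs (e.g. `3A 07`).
line 2 (sll): pack op=0x1:4|rd=5:3|rs=1:3|pad=0:6 = 0x1a40; little→ 40 1a
line 3 (bz): pack op=0x9:4|imm=-6:12 = 0x9ffa; little→ fa 9f
line 4 (mov): pack op=0xc:4|rd=1:3|rs=4:3|pad=0:6 = 0xc300; little→ 00 c3
line 5 (sll): pack op=0x1:4|rd=2:3|rs=5:3|pad=0:6 = 0x1540; little→ 40 15

40 1A FA 9F 00 C3 40 15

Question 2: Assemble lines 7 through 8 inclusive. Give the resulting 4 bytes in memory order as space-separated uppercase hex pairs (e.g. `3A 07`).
F2 9F 00 D0

L7: bz op=0x9:4|imm=-14:12 ⇒ 0x9ff2 ⇒ little f2 9f
L8: rts op=0xd:4|pad=0:12 ⇒ 0xd000 ⇒ little 00 d0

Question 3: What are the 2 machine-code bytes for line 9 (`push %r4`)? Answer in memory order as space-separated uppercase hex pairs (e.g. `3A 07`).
9. push fields op=0x4:4|rd=4:3|pad=0:9 → word 4800h → 00 48

00 48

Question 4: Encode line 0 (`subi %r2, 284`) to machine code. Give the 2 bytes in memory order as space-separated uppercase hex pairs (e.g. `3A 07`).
1C A5

L0: subi op=0xa:4|rd=2:3|imm=284:9 ⇒ 0xa51c ⇒ little 1c a5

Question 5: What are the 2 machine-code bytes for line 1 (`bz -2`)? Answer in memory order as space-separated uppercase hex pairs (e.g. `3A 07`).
1. bz fields op=0x9:4|imm=-2:12 → word 9ffeh → fe 9f

FE 9F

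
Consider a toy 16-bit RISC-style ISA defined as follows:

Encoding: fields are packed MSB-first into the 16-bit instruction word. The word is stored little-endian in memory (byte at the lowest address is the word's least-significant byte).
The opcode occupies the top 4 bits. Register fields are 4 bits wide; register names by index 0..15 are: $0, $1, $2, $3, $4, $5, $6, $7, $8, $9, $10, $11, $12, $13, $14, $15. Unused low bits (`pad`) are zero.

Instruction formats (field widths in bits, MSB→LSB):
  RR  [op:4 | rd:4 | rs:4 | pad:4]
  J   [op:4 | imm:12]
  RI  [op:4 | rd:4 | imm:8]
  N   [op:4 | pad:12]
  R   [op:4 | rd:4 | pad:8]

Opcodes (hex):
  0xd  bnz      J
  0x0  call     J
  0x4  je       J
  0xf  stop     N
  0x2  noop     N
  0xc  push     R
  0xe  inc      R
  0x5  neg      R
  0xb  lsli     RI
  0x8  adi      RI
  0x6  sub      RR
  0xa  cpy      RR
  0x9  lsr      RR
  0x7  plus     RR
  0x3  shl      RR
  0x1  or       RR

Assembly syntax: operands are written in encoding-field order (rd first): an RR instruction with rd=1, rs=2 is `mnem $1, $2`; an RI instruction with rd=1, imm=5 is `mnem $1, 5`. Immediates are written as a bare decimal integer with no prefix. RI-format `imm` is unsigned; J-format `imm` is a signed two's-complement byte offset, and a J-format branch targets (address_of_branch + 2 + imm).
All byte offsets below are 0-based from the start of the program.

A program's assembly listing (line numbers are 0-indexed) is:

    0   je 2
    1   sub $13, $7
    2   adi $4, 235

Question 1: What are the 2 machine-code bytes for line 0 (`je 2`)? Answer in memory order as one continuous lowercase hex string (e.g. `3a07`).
0240

L0: je op=0x4:4|imm=2:12 ⇒ 0x4002 ⇒ little 02 40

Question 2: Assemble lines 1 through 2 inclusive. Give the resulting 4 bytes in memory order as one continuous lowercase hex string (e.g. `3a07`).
L1: sub op=0x6:4|rd=13:4|rs=7:4|pad=0:4 ⇒ 0x6d70 ⇒ little 70 6d
L2: adi op=0x8:4|rd=4:4|imm=235:8 ⇒ 0x84eb ⇒ little eb 84

706deb84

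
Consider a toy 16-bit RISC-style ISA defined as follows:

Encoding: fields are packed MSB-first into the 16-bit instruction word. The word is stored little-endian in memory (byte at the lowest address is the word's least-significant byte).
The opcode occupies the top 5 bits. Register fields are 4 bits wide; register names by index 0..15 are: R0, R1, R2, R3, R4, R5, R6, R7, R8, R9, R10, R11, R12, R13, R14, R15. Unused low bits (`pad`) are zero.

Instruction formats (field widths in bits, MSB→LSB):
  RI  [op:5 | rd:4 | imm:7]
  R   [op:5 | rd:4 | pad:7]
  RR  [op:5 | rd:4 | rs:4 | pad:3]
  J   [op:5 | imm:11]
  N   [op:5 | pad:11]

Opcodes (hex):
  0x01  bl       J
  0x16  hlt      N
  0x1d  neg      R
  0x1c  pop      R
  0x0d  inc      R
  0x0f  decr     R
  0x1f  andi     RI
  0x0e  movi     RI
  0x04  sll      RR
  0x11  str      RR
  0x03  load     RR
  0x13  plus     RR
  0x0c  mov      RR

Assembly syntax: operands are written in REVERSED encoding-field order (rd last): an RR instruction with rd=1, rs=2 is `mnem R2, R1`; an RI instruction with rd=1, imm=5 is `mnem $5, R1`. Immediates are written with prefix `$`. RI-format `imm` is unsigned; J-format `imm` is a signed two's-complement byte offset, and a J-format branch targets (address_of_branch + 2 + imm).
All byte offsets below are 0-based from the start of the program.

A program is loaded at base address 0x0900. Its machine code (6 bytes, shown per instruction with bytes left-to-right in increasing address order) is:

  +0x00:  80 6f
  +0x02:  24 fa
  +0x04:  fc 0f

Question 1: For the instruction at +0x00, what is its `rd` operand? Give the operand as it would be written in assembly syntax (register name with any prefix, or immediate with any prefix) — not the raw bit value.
off 0x00: read 80 6f as little → 0x6f80
  top 5b → 0xd → inc [R]
  [10:7] rd=15 = R15

R15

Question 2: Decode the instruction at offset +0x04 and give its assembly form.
@+04  little-endian(fc 0f) = 0x0ffc
  opcode bits[15:11]=0x1: bl/J
  [10:0] imm=2044 (s11→-4) = $-4

bl $-4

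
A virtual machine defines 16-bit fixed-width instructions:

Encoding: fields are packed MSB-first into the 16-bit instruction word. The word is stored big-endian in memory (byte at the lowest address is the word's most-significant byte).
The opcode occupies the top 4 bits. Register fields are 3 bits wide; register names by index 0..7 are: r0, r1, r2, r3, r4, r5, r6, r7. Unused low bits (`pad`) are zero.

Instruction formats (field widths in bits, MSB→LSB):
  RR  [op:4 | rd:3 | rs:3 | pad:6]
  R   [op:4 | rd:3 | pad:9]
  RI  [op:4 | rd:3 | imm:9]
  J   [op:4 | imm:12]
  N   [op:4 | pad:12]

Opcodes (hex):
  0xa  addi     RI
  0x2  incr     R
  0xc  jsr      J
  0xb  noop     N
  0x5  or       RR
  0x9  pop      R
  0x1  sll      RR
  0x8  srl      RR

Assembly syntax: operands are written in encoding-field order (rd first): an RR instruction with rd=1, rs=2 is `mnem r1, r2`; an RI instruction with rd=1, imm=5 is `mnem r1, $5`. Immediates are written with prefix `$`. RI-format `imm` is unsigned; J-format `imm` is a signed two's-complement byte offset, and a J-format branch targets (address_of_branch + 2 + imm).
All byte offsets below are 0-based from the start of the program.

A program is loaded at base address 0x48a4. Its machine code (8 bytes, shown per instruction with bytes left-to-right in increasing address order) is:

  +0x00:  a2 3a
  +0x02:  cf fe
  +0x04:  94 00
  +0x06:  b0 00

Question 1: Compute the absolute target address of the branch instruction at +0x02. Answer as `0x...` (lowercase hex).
+0x02: cf fe ⇒ word 0xcffe (big)
  top 4b → 0xc → jsr [J]
  [11:0] imm=4094 (s12→-2) = $-2
  target = base 0x48a4 + off 0x02 + 2 + imm -2 = 0x48a6

0x48a6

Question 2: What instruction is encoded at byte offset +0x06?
@+06  big-endian(b0 00) = 0xb000
  opcode bits[15:12]=0xb: noop/N

noop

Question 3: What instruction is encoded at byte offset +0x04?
pop r2

@+04  big-endian(94 00) = 0x9400
  top 4b → 0x9 → pop [R]
  rd@[11:9]=0x2 ⇒ r2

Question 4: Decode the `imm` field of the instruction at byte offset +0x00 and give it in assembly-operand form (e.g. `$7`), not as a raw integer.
$58

off 0x00: read a2 3a as big → 0xa23a
  op=0xa23a>>12=0xa ⇒ addi (RI)
  rd@[11:9]=0x1 ⇒ r1
  imm@[8:0]=0x3a ⇒ $58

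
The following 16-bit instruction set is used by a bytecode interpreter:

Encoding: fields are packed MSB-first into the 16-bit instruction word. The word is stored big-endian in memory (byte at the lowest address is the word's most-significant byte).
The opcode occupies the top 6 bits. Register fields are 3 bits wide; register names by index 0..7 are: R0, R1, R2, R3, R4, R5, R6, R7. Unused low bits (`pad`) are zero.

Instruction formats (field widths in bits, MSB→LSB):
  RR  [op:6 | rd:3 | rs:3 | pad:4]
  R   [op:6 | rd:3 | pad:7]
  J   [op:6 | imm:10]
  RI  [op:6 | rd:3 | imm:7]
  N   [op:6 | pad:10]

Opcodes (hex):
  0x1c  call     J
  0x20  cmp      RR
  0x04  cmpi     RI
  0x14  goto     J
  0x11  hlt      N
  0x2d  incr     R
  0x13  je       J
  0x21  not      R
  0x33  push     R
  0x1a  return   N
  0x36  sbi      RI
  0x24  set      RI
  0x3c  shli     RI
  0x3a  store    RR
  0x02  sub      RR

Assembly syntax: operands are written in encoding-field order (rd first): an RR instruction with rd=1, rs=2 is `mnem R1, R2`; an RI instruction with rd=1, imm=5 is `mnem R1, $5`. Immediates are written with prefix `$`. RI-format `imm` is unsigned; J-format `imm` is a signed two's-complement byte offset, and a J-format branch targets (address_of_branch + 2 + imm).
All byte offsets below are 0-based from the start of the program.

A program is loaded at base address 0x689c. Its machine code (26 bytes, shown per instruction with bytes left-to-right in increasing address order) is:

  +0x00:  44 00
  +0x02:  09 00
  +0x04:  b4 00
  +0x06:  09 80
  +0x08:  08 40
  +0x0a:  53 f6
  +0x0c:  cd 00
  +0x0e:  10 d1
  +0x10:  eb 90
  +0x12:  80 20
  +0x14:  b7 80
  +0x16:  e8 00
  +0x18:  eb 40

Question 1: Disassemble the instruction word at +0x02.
sub R2, R0

off 0x02: read 09 00 as big → 0x0900
  top 6b → 0x2 → sub [RR]
  rd: (w>>7)&0x7=0x2 → R2
  rs: (w>>4)&0x7=0x0 → R0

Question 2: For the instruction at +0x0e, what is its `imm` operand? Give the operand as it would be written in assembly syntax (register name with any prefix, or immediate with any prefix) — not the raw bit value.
off 0x0e: read 10 d1 as big → 0x10d1
  op=0x10d1>>10=0x4 ⇒ cmpi (RI)
  rd@[9:7]=0x1 ⇒ R1
  imm@[6:0]=0x51 ⇒ $81

$81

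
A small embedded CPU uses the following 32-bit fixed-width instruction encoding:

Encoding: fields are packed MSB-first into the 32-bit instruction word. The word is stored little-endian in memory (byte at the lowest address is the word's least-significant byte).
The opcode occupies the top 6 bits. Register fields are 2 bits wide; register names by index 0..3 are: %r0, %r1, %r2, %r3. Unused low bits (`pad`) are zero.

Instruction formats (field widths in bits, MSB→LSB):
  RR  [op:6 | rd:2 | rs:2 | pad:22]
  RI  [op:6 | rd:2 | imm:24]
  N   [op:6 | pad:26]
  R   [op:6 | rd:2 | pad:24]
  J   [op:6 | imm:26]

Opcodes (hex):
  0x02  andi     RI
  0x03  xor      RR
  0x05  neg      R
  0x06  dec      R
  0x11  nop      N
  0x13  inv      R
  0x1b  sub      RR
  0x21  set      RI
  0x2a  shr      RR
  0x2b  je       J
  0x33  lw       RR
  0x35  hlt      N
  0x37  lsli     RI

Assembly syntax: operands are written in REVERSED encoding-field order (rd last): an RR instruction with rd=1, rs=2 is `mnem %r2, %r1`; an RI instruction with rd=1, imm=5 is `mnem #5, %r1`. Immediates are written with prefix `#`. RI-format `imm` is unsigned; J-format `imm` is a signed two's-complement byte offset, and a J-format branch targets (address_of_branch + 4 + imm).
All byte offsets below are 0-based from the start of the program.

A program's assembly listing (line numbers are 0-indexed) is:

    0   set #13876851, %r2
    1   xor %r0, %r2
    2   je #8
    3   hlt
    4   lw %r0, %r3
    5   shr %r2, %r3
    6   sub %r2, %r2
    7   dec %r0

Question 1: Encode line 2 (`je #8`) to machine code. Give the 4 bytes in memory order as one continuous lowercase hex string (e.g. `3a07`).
080000ac

2. je fields op=0x2b:6|imm=8:26 → word ac000008h → 08 00 00 ac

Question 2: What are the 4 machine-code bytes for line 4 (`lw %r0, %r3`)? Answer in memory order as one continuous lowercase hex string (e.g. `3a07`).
4. lw fields op=0x33:6|rd=3:2|rs=0:2|pad=0:22 → word cf000000h → 00 00 00 cf

000000cf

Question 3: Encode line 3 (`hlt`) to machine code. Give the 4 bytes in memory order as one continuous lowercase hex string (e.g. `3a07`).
L3: hlt op=0x35:6|pad=0:26 ⇒ 0xd4000000 ⇒ little 00 00 00 d4

000000d4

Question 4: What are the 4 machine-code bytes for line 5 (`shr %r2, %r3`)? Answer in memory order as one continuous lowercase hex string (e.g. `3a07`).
000080ab

line 5 (shr): pack op=0x2a:6|rd=3:2|rs=2:2|pad=0:22 = 0xab800000; little→ 00 00 80 ab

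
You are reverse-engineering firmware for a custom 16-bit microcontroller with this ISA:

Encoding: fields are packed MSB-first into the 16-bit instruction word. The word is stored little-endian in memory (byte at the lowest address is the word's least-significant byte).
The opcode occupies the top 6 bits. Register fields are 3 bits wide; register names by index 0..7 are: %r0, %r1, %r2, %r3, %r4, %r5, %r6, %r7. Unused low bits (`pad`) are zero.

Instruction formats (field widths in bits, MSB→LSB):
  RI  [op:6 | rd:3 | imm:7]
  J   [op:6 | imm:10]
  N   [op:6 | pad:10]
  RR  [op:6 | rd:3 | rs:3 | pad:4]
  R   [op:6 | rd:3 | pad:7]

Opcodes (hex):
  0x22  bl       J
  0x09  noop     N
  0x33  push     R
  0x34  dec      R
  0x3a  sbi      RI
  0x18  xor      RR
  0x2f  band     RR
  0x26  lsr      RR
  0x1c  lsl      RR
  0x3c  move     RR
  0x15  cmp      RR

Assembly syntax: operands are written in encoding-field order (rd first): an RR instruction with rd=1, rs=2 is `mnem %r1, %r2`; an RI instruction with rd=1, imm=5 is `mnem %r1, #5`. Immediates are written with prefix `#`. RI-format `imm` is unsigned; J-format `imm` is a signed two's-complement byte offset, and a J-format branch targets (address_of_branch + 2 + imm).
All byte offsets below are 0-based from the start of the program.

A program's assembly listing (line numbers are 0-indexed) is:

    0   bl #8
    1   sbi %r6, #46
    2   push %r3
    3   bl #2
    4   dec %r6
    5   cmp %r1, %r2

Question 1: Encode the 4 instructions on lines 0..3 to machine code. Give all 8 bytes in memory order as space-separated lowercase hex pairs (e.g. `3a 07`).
line 0 (bl): pack op=0x22:6|imm=8:10 = 0x8808; little→ 08 88
line 1 (sbi): pack op=0x3a:6|rd=6:3|imm=46:7 = 0xeb2e; little→ 2e eb
line 2 (push): pack op=0x33:6|rd=3:3|pad=0:7 = 0xcd80; little→ 80 cd
line 3 (bl): pack op=0x22:6|imm=2:10 = 0x8802; little→ 02 88

08 88 2e eb 80 cd 02 88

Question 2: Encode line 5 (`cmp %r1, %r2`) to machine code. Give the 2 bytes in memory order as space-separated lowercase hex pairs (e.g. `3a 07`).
line 5 (cmp): pack op=0x15:6|rd=1:3|rs=2:3|pad=0:4 = 0x54a0; little→ a0 54

a0 54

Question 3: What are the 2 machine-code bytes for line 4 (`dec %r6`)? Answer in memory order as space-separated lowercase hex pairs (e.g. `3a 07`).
00 d3

L4: dec op=0x34:6|rd=6:3|pad=0:7 ⇒ 0xd300 ⇒ little 00 d3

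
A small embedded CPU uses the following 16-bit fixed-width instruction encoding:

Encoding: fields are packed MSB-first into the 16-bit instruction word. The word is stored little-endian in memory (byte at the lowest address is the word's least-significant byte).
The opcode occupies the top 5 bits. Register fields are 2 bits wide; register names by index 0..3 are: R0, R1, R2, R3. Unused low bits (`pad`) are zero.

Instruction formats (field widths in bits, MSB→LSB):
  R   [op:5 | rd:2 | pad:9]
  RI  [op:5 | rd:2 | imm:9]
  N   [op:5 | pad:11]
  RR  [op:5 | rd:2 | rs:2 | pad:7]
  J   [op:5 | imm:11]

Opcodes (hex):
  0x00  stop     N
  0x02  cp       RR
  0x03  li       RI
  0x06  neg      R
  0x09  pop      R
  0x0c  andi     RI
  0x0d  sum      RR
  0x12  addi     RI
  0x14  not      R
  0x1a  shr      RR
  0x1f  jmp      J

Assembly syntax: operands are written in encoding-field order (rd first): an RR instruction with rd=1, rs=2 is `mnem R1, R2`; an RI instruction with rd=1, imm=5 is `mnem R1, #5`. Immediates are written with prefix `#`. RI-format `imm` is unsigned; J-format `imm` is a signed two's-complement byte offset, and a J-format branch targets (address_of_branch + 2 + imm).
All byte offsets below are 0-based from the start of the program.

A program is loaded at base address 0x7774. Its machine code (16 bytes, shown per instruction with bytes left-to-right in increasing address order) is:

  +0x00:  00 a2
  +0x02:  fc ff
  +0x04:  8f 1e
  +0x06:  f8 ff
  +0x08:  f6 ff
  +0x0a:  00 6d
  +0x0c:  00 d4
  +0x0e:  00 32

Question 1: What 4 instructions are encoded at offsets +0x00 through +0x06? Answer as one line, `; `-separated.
off 0x00: read 00 a2 as little → 0xa200
  top 5b → 0x14 → not [R]
  rd@[10:9]=0x1 ⇒ R1
off 0x02: read fc ff as little → 0xfffc
  top 5b → 0x1f → jmp [J]
  imm@[10:0]=0x7fc (s11→-4) ⇒ #-4
off 0x04: read 8f 1e as little → 0x1e8f
  top 5b → 0x3 → li [RI]
  rd@[10:9]=0x3 ⇒ R3
  imm@[8:0]=0x8f ⇒ #143
off 0x06: read f8 ff as little → 0xfff8
  top 5b → 0x1f → jmp [J]
  imm@[10:0]=0x7f8 (s11→-8) ⇒ #-8

not R1; jmp #-4; li R3, #143; jmp #-8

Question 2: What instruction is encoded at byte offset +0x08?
jmp #-10

+0x08: f6 ff ⇒ word 0xfff6 (little)
  top 5b → 0x1f → jmp [J]
  imm@[10:0]=0x7f6 (s11→-10) ⇒ #-10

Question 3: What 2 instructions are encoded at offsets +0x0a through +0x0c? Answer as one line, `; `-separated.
sum R2, R2; shr R2, R0

+0x0a: 00 6d ⇒ word 0x6d00 (little)
  opcode bits[15:11]=0xd: sum/RR
  rd: (w>>9)&0x3=0x2 → R2
  rs: (w>>7)&0x3=0x2 → R2
+0x0c: 00 d4 ⇒ word 0xd400 (little)
  opcode bits[15:11]=0x1a: shr/RR
  rd: (w>>9)&0x3=0x2 → R2
  rs: (w>>7)&0x3=0x0 → R0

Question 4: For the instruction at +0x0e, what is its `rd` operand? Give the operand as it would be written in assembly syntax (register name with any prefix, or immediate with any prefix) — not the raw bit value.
[0e] 00 32 → 0x3200
  op=0x3200>>11=0x6 ⇒ neg (R)
  rd: (w>>9)&0x3=0x1 → R1

R1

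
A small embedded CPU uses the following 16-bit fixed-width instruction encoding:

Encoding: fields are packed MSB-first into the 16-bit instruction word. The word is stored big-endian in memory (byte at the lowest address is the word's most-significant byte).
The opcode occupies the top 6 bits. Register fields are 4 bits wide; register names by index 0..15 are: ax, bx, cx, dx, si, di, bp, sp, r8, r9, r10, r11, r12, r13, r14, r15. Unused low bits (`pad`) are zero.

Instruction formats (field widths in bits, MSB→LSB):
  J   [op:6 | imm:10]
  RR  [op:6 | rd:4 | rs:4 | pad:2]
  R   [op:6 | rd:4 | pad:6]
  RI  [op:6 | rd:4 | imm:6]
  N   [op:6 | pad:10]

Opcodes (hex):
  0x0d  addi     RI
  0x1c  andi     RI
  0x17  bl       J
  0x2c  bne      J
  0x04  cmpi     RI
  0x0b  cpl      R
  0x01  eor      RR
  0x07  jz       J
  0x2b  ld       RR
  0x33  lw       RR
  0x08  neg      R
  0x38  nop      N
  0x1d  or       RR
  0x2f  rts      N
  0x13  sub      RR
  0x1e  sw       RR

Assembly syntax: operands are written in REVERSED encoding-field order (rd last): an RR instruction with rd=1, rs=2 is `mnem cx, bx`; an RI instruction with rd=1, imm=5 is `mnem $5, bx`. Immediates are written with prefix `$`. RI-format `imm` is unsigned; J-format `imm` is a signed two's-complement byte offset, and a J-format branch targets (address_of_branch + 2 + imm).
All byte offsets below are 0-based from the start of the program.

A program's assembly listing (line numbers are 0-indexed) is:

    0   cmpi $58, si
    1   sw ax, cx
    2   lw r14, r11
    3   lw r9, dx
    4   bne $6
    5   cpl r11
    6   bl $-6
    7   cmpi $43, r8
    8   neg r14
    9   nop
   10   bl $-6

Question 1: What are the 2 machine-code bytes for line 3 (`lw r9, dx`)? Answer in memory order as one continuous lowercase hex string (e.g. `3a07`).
L3: lw op=0x33:6|rd=3:4|rs=9:4|pad=0:2 ⇒ 0xcce4 ⇒ big cc e4

cce4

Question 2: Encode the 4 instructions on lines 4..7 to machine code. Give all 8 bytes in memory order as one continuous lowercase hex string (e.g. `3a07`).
4. bne fields op=0x2c:6|imm=6:10 → word b006h → b0 06
5. cpl fields op=0xb:6|rd=11:4|pad=0:6 → word 2ec0h → 2e c0
6. bl fields op=0x17:6|imm=-6:10 → word 5ffah → 5f fa
7. cmpi fields op=0x4:6|rd=8:4|imm=43:6 → word 122bh → 12 2b

b0062ec05ffa122b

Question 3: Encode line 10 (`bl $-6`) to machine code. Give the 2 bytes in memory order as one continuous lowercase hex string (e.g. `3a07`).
L10: bl op=0x17:6|imm=-6:10 ⇒ 0x5ffa ⇒ big 5f fa

5ffa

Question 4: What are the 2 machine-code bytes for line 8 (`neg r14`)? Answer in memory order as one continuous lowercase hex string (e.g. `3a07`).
2380

line 8 (neg): pack op=0x8:6|rd=14:4|pad=0:6 = 0x2380; big→ 23 80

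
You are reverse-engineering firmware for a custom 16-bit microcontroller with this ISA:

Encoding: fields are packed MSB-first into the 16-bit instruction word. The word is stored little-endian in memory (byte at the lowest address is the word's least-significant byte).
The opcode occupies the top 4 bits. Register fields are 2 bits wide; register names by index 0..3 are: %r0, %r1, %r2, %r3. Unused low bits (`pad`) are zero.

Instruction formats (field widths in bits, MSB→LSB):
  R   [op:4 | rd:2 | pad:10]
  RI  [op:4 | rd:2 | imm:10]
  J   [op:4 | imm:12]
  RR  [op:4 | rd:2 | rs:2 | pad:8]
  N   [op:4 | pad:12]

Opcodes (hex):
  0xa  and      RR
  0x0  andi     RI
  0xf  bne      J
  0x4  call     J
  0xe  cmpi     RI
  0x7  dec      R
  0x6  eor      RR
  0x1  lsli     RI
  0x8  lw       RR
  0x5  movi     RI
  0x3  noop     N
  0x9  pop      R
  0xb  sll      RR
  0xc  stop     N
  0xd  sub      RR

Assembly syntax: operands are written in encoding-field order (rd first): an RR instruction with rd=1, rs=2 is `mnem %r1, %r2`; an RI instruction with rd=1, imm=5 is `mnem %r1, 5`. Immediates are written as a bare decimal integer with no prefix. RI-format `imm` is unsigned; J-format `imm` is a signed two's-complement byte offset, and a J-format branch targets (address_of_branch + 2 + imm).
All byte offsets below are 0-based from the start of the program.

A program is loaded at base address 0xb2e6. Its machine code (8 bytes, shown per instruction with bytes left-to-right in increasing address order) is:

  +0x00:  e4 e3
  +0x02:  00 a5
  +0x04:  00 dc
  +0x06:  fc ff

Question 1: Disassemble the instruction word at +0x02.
and %r1, %r1

+0x02: 00 a5 ⇒ word 0xa500 (little)
  top 4b → 0xa → and [RR]
  rd: (w>>10)&0x3=0x1 → %r1
  rs: (w>>8)&0x3=0x1 → %r1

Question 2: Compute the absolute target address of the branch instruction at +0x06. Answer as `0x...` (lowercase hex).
@+06  little-endian(fc ff) = 0xfffc
  op=0xfffc>>12=0xf ⇒ bne (J)
  [11:0] imm=4092 (s12→-4) = -4
  target = base 0xb2e6 + off 0x06 + 2 + imm -4 = 0xb2ea

0xb2ea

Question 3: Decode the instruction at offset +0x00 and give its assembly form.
[00] e4 e3 → 0xe3e4
  op=0xe3e4>>12=0xe ⇒ cmpi (RI)
  [11:10] rd=0 = %r0
  [9:0] imm=996 = 996

cmpi %r0, 996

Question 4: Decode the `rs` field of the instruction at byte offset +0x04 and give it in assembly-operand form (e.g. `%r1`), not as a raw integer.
%r0

+0x04: 00 dc ⇒ word 0xdc00 (little)
  opcode bits[15:12]=0xd: sub/RR
  [11:10] rd=3 = %r3
  [9:8] rs=0 = %r0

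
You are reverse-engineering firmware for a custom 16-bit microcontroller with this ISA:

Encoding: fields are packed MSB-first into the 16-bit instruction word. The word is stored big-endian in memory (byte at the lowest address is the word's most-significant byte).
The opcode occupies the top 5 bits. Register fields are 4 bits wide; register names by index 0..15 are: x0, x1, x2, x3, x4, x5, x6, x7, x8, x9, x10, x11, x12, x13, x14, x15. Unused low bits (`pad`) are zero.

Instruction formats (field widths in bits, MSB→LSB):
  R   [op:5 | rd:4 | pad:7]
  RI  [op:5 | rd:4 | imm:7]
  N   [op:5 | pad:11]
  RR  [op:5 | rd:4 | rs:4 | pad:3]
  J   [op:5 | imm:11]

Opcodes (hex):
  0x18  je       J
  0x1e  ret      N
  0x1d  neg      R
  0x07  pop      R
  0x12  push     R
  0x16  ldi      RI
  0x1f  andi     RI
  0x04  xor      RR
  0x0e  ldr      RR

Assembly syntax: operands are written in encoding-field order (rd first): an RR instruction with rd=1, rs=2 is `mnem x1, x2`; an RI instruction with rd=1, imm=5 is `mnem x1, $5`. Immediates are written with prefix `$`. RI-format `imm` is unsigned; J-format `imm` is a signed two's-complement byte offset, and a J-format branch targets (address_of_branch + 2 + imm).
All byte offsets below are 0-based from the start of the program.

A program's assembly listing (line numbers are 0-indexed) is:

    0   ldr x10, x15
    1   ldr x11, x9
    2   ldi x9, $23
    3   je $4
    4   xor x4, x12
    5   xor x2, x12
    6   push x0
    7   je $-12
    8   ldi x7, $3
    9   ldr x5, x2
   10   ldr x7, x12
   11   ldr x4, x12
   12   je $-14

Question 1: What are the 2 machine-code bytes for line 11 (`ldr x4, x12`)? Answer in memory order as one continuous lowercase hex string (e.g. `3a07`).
7260

L11: ldr op=0xe:5|rd=4:4|rs=12:4|pad=0:3 ⇒ 0x7260 ⇒ big 72 60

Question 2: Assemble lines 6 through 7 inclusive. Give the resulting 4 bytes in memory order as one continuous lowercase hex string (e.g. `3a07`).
6. push fields op=0x12:5|rd=0:4|pad=0:7 → word 9000h → 90 00
7. je fields op=0x18:5|imm=-12:11 → word c7f4h → c7 f4

9000c7f4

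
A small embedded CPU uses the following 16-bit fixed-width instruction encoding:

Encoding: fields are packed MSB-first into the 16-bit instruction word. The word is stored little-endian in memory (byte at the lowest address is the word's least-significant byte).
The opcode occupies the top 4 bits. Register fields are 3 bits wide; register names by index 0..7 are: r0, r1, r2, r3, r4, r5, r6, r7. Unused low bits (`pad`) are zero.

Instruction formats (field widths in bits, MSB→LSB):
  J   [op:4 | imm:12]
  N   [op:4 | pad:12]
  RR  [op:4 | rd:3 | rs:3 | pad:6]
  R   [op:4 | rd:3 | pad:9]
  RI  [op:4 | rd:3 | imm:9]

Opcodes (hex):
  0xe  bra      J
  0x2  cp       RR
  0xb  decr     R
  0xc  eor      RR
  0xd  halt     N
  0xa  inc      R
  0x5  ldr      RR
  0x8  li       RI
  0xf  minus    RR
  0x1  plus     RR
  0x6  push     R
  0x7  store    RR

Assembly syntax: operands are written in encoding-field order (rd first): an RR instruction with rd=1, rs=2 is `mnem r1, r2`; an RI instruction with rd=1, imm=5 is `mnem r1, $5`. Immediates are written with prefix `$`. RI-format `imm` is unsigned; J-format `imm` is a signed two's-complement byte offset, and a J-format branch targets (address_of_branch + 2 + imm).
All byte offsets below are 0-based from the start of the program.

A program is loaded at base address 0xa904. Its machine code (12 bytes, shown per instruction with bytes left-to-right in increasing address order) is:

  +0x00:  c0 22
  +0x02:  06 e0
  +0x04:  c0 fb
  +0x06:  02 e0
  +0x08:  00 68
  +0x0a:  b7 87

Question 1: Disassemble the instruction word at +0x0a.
off 0x0a: read b7 87 as little → 0x87b7
  opcode bits[15:12]=0x8: li/RI
  rd@[11:9]=0x3 ⇒ r3
  imm@[8:0]=0x1b7 ⇒ $439

li r3, $439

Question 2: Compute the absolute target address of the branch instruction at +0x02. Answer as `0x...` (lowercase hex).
0xa90e

[02] 06 e0 → 0xe006
  opcode bits[15:12]=0xe: bra/J
  imm: (w>>0)&0xfff=0x6 → $6
  target = base 0xa904 + off 0x02 + 2 + imm 6 = 0xa90e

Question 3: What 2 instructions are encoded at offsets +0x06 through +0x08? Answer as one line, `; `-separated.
off 0x06: read 02 e0 as little → 0xe002
  op=0xe002>>12=0xe ⇒ bra (J)
  imm@[11:0]=0x2 ⇒ $2
off 0x08: read 00 68 as little → 0x6800
  op=0x6800>>12=0x6 ⇒ push (R)
  rd@[11:9]=0x4 ⇒ r4

bra $2; push r4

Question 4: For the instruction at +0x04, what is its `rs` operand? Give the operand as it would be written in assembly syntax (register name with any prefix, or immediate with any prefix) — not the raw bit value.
off 0x04: read c0 fb as little → 0xfbc0
  top 4b → 0xf → minus [RR]
  [11:9] rd=5 = r5
  [8:6] rs=7 = r7

r7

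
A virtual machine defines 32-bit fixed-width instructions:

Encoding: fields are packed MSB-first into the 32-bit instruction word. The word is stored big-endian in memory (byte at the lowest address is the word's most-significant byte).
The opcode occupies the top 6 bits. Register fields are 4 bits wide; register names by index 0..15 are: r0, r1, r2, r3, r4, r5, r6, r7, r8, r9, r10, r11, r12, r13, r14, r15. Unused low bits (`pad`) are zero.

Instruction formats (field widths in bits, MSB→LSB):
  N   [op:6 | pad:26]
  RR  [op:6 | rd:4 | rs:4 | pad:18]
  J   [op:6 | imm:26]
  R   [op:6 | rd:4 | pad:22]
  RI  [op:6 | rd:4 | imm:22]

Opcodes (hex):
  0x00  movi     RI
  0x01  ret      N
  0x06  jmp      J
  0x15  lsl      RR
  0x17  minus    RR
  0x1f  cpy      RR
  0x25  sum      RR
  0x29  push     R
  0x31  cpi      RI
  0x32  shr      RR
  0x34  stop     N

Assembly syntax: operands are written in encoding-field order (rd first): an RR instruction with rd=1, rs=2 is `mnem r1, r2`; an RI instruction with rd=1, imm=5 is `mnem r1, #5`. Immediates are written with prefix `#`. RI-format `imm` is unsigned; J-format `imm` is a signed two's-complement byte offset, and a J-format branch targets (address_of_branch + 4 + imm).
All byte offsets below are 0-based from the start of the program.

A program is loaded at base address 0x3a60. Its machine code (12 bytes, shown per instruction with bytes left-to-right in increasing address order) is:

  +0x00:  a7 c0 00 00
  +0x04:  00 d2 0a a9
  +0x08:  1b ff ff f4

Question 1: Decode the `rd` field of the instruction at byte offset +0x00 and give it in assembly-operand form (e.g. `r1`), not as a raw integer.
r15

@+00  big-endian(a7 c0 00 00) = 0xa7c00000
  opcode bits[31:26]=0x29: push/R
  rd: (w>>22)&0xf=0xf → r15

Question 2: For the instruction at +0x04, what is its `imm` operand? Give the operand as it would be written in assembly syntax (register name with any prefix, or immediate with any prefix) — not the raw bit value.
#1182377

@+04  big-endian(00 d2 0a a9) = 0x00d20aa9
  opcode bits[31:26]=0x0: movi/RI
  rd@[25:22]=0x3 ⇒ r3
  imm@[21:0]=0x120aa9 ⇒ #1182377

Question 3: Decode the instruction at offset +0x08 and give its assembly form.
jmp #-12

+0x08: 1b ff ff f4 ⇒ word 0x1bfffff4 (big)
  top 6b → 0x6 → jmp [J]
  imm: (w>>0)&0x3ffffff=0x3fffff4 (s26→-12) → #-12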